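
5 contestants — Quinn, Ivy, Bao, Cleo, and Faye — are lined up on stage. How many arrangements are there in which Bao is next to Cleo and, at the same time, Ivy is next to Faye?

24

Treat {Bao,Cleo} as one block (2 orders) and {Ivy,Faye} as another (2 orders).
That leaves 3 units to arrange: 2 × 2 × 3! = 4 × 6 = 24.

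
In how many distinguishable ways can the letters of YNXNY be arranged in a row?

30

The 5 letters of YNXNY have repeats: N appearing twice and Y appearing twice.
Dividing 5! = 120 by 2!·2! = 4 for the repeated letters gives 30.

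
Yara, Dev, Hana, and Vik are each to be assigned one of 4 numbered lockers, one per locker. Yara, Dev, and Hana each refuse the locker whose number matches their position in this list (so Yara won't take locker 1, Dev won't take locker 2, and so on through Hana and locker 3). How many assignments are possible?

11

Let Aᵢ (for i ∈ {1, 2, 3}) be the placements that put person i in their forbidden locker. Any j of these fix j positions, leaving (4−j)! ways to fill the rest, and there are C(3,j) ways to pick which j.
By inclusion–exclusion, the number of valid placements is Σ_{j=0}^{3} (−1)^j C(3,j)·(4−j)!.
Computing: 24 − 18 + 6 − 1 = 11.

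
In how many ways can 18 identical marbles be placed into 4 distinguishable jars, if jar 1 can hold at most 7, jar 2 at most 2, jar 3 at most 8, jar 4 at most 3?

By stars and bars, unrestricted non-negative solutions to x_1+…+x_4 = 18 number C(18+3,3) = 1330.
Subtract solutions that violate a single cap (substitute x_i' = x_i − (cap_i+1)): x_1 ≥ 8 gives C(13,3) = 286; x_2 ≥ 3 gives C(18,3) = 816; x_3 ≥ 9 gives C(12,3) = 220; x_4 ≥ 4 gives C(17,3) = 680. Together 2002.
Add back pairs where two caps are both exceeded: 120 + 4 + 84 + 84 + 364 + 56 = 712.
Subtract triples: 0 + 20 + 0 + 10 = 30.
By inclusion–exclusion the count is 1330 − 2002 + 712 − 30 = 10.

10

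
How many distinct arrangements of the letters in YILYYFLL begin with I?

Fix I in the first position and arrange the remaining 7 letters.
Those 7 letters have L appearing 3 times and Y appearing 3 times, giving (7)!/(3!·3!) = 140.

140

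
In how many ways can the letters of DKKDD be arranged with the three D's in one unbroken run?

3

Treat the 3 copies of D as a single block. The multiset to arrange is then {DDD, K, K}, 3 items in all.
That gives (3)!/(2!) = 3 arrangements.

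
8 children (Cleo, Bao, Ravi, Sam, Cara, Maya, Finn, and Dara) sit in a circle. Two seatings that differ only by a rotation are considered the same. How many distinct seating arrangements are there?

Seat Cleo anywhere (absorbing the rotational symmetry), then permute the other 7: (7)! = 5040.

5040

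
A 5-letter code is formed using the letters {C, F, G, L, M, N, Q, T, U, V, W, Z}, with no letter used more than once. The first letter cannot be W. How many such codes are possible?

The first letter has 12−1 = 11 choices (anything except W).
The remaining 4 letters are filled from the other 11 symbols without repetition: 11 × 10 × 9 × 8 = 7920.
Total: 11 × 7920 = 87120.

87120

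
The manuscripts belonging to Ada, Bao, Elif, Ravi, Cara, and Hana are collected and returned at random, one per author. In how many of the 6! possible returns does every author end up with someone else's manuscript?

Count assignments avoiding every fixed point. For any j of the 6 authors fixed to their own manuscript, the other 6−j can be arranged in (6−j)! ways.
By inclusion–exclusion this is Σ_{j=0}^{6} (−1)^j C(6,j)·(6−j)!.
Computing: 720 − 720 + 360 − 120 + 30 − 6 + 1 = 265.

265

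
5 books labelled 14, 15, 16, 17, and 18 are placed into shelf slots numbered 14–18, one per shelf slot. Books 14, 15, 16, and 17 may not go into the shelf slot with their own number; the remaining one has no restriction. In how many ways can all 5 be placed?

53

Let Aᵢ (for 14 ≤ i ≤ 17) be the placements that put book i in its forbidden shelf slot. Any j of these fix j positions, leaving (5−j)! ways to fill the rest, and there are C(4,j) ways to pick which j.
By inclusion–exclusion, the number of valid placements is Σ_{j=0}^{4} (−1)^j C(4,j)·(5−j)!.
Computing: 120 − 96 + 36 − 8 + 1 = 53.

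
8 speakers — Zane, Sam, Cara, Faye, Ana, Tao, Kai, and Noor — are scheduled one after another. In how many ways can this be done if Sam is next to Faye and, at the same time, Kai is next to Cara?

Treat {Sam,Faye} as one block (2 orders) and {Kai,Cara} as another (2 orders).
That leaves 6 units to arrange: 2 × 2 × 6! = 4 × 720 = 2880.

2880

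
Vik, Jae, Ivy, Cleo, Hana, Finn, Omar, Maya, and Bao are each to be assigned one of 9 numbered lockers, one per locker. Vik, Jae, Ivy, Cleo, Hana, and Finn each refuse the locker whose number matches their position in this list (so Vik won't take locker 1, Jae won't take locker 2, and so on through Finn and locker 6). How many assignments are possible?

Let Aᵢ (for 1 ≤ i ≤ 6) be the placements that put person i in their forbidden locker. Any j of these fix j positions, leaving (9−j)! ways to fill the rest, and there are C(6,j) ways to pick which j.
By inclusion–exclusion, the number of valid placements is Σ_{j=0}^{6} (−1)^j C(6,j)·(9−j)!.
Computing: 362880 − 241920 + 75600 − 14400 + 1800 − 144 + 6 = 183822.

183822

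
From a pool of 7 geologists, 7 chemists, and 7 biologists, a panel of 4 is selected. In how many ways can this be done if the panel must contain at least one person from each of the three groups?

3087

Unrestricted: C(21,4) = 5985 ways to pick any 4 of the 21.
Subtract selections that omit an entire group: no geologists → C(14,4) = 1001; no chemists → C(14,4) = 1001; no biologists → C(14,4) = 1001.
Add back selections omitting two groups (i.e. drawn from a single group): C(7,4) + C(7,4) + C(7,4) = 105.
By inclusion–exclusion: 5985 − 3003 + 105 = 3087.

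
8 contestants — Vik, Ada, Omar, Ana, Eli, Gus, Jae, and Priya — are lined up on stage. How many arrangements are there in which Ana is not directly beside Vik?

There are 8! = 40320 arrangements in all. If Ana and Vik are adjacent, merging them into one block gives 2·(7)! = 10080 arrangements.
So 40320 − 10080 = 30240 arrangements keep them apart.

30240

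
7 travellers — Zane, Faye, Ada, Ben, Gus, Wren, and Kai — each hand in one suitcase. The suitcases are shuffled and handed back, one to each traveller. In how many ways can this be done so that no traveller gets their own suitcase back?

1854

Let Aᵢ be the assignments in which traveller i gets their own suitcase. We want the size of the complement of A₁∪…∪A_7.
By inclusion–exclusion this is Σ_{j=0}^{7} (−1)^j C(7,j)·(7−j)!.
Computing: 5040 − 5040 + 2520 − 840 + 210 − 42 + 7 − 1 = 1854.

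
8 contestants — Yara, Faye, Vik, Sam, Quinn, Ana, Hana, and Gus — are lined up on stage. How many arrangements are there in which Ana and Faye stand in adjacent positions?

10080

Glue Ana and Faye into one block (2 internal orders), leaving 7 units to arrange in a row.
So the count is 2·(7)! = 10080.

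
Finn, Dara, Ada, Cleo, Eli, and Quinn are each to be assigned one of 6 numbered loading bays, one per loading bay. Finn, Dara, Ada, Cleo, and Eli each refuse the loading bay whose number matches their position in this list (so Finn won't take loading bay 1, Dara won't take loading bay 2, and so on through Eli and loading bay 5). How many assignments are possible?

Let Aᵢ (for 1 ≤ i ≤ 5) be the placements that put person i in their forbidden loading bay. Any j of these fix j positions, leaving (6−j)! ways to fill the rest, and there are C(5,j) ways to pick which j.
By inclusion–exclusion, the number of valid placements is Σ_{j=0}^{5} (−1)^j C(5,j)·(6−j)!.
Computing: 720 − 600 + 240 − 60 + 10 − 1 = 309.

309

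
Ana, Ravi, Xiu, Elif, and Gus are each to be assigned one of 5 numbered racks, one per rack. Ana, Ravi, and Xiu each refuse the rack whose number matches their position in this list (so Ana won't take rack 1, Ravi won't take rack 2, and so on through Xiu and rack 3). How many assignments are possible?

Let Aᵢ (for i ∈ {1, 2, 3}) be the placements that put person i in their forbidden rack. Any j of these fix j positions, leaving (5−j)! ways to fill the rest, and there are C(3,j) ways to pick which j.
By inclusion–exclusion, the number of valid placements is Σ_{j=0}^{3} (−1)^j C(3,j)·(5−j)!.
Computing: 120 − 72 + 18 − 2 = 64.

64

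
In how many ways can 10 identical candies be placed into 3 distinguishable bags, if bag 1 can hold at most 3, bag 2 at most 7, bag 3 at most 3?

Ignoring the caps, the number of non-negative solutions to x_1+…+x_3 = 10 is C(12,2) = 66.
Subtract solutions that violate a single cap (substitute x_i' = x_i − (cap_i+1)): x_1 ≥ 4 gives C(8,2) = 28; x_2 ≥ 8 gives C(4,2) = 6; x_3 ≥ 4 gives C(8,2) = 28. Together 62.
Add back pairs where two caps are both exceeded: 0 + 6 + 0 = 6.
By inclusion–exclusion the count is 66 − 62 + 6 = 10.

10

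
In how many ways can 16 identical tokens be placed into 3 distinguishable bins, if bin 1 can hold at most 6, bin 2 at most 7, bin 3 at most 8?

Ignoring the caps, the number of non-negative solutions to x_1+…+x_3 = 16 is C(18,2) = 153.
Subtract solutions that violate a single cap (substitute x_i' = x_i − (cap_i+1)): x_1 ≥ 7 gives C(11,2) = 55; x_2 ≥ 8 gives C(10,2) = 45; x_3 ≥ 9 gives C(9,2) = 36. Together 136.
Add back pairs where two caps are both exceeded: 3 + 1 + 0 = 4.
By inclusion–exclusion the count is 153 − 136 + 4 = 21.

21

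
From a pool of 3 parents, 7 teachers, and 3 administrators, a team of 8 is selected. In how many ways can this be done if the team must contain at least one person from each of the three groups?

Unrestricted: C(13,8) = 1287 ways to pick any 8 of the 13.
Subtract selections that omit an entire group: no parents → C(10,8) = 45; no teachers → C(6,8) = 0; no administrators → C(10,8) = 45.
Add back selections omitting two groups (i.e. drawn from a single group): C(3,8) + C(7,8) + C(3,8) = 0.
By inclusion–exclusion: 1287 − 90 + 0 = 1197.

1197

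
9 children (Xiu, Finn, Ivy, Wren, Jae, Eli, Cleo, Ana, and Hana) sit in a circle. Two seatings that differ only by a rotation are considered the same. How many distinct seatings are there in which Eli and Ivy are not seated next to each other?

All circular seatings of 9 people number (8)! = 40320.
Seatings with Eli beside Ivy: treat them as a block with 2 internal orders, giving 2 × (7)! = 10080.
Subtracting, 40320 − 10080 = 30240.

30240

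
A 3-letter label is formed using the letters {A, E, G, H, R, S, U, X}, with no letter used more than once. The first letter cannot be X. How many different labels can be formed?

294

The first letter has 8−1 = 7 choices (anything except X).
The remaining 2 letters are filled from the other 7 symbols without repetition: 7 × 6 = 42.
Total: 7 × 42 = 294.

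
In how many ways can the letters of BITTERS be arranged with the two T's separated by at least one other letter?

Total arrangements of BITTERS: 7!/(2!) = 2520.
Arrangements with the T's together: treat TT as one letter, giving (6)! = 720.
Subtracting, 2520 − 720 = 1800 arrangements keep the T's apart.

1800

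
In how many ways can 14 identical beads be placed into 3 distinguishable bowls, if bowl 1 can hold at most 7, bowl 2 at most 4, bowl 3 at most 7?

Ignoring the caps, the number of non-negative solutions to x_1+…+x_3 = 14 is C(16,2) = 120.
Subtract solutions that violate a single cap (substitute x_i' = x_i − (cap_i+1)): x_1 ≥ 8 gives C(8,2) = 28; x_2 ≥ 5 gives C(11,2) = 55; x_3 ≥ 8 gives C(8,2) = 28. Together 111.
Add back pairs where two caps are both exceeded: 3 + 0 + 3 = 6.
By inclusion–exclusion the count is 120 − 111 + 6 = 15.

15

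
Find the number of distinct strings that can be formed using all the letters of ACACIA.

Letter multiplicities in ACACIA: A×3, C×2, I×1.
Dividing 6! = 720 by 3!·2! = 12 for the repeated letters gives 60.

60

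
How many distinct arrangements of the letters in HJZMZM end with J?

30

Fix J in the last position and arrange the remaining 5 letters.
Those 5 letters have M appearing twice and Z appearing twice, giving (5)!/(2!·2!) = 30.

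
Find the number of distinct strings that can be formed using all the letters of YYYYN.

5

The 5 letters of YYYYN have repeats: Y appearing 4 times.
The number of distinct arrangements is 5!/(4!) = 120/24 = 5.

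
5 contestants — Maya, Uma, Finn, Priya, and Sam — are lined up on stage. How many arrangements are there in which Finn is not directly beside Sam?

72

There are 5! = 120 arrangements in all. If Finn and Sam are adjacent, merging them into one block gives 2·(4)! = 48 arrangements.
Complementary counting: 120 − 48 = 72.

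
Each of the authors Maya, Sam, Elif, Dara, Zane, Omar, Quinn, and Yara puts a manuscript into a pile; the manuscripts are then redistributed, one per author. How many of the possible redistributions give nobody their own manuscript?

14833

Let Aᵢ be the assignments in which author i gets their own manuscript. We want the size of the complement of A₁∪…∪A_8.
By inclusion–exclusion this is Σ_{j=0}^{8} (−1)^j C(8,j)·(8−j)!.
Computing: 40320 − 40320 + 20160 − 6720 + 1680 − 336 + 56 − 8 + 1 = 14833.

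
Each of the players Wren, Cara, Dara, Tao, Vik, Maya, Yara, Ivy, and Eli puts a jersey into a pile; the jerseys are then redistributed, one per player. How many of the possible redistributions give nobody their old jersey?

This is the derangement count D_9: permutations of 9 items with no fixed point.
By inclusion–exclusion this is Σ_{j=0}^{9} (−1)^j C(9,j)·(9−j)!.
Computing: 362880 − 362880 + 181440 − 60480 + 15120 − 3024 + 504 − 72 + 9 − 1 = 133496.

133496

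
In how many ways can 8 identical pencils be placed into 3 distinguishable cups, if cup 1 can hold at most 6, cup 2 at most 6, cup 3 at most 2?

18

Ignoring the caps, the number of non-negative solutions to x_1+…+x_3 = 8 is C(10,2) = 45.
Subtract solutions that violate a single cap (substitute x_i' = x_i − (cap_i+1)): x_1 ≥ 7 gives C(3,2) = 3; x_2 ≥ 7 gives C(3,2) = 3; x_3 ≥ 3 gives C(7,2) = 21. Together 27.
No two caps can be exceeded simultaneously, so the pair terms are all 0.
By inclusion–exclusion the count is 45 − 27 + 0 = 18.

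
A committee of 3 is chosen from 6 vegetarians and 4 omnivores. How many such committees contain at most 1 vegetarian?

40

Split by how many vegetarians are chosen (0 through 1).
Sum: C(6,0)·C(4,3) + C(6,1)·C(4,2) = 4 + 36 = 40.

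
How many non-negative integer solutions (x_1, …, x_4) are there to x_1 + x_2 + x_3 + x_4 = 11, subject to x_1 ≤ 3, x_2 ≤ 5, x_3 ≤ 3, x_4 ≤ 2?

Ignoring the caps, the number of non-negative solutions to x_1+…+x_4 = 11 is C(14,3) = 364.
Subtract solutions that violate a single cap (substitute x_i' = x_i − (cap_i+1)): x_1 ≥ 4 gives C(10,3) = 120; x_2 ≥ 6 gives C(8,3) = 56; x_3 ≥ 4 gives C(10,3) = 120; x_4 ≥ 3 gives C(11,3) = 165. Together 461.
Add back pairs where two caps are both exceeded: 4 + 20 + 35 + 4 + 10 + 35 = 108.
Subtract triples: 0 + 0 + 1 + 0 = 1.
By inclusion–exclusion the count is 364 − 461 + 108 − 1 = 10.

10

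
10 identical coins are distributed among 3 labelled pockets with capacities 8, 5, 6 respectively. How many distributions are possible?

Ignoring the caps, the number of non-negative solutions to x_1+…+x_3 = 10 is C(12,2) = 66.
Subtract solutions that violate a single cap (substitute x_i' = x_i − (cap_i+1)): x_1 ≥ 9 gives C(3,2) = 3; x_2 ≥ 6 gives C(6,2) = 15; x_3 ≥ 7 gives C(5,2) = 10. Together 28.
No two caps can be exceeded simultaneously, so the pair terms are all 0.
By inclusion–exclusion the count is 66 − 28 + 0 = 38.

38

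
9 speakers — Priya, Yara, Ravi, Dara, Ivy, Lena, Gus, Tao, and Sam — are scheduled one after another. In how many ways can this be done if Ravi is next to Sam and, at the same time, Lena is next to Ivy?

20160

Treat {Ravi,Sam} as one block (2 orders) and {Lena,Ivy} as another (2 orders).
That leaves 7 units to arrange: 2 × 2 × 7! = 4 × 5040 = 20160.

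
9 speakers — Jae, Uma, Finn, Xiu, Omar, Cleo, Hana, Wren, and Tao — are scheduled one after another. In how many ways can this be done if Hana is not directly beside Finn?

Of the 9! = 362880 arrangements, those with Hana and Finn adjacent number 2 × 8! = 80640 (treat the pair as a block with 2 internal orders).
Complementary counting: 362880 − 80640 = 282240.

282240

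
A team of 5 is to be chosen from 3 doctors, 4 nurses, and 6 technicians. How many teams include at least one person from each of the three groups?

Total 5-person selections from all 13: C(13,5) = 1287.
Subtract selections that omit an entire group: no doctors → C(10,5) = 252; no nurses → C(9,5) = 126; no technicians → C(7,5) = 21.
Add back selections omitting two groups (i.e. drawn from a single group): C(3,5) + C(4,5) + C(6,5) = 6.
By inclusion–exclusion: 1287 − 399 + 6 = 894.

894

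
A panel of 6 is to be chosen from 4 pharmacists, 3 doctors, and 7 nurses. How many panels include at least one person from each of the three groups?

2331

With no constraint there are C(14,6) = 3003 possible selections.
Selections missing a whole group: no pharmacists → C(10,6) = 210; no doctors → C(11,6) = 462; no nurses → C(7,6) = 7.
Add back selections omitting two groups (i.e. drawn from a single group): C(4,6) + C(3,6) + C(7,6) = 7.
By inclusion–exclusion: 3003 − 679 + 7 = 2331.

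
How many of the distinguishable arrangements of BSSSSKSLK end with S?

With the last slot taken by S, it remains to arrange the other 8 letters (BSSSKSLK).
Those 8 letters have K appearing twice and S appearing 4 times, giving (8)!/(4!·2!) = 840.

840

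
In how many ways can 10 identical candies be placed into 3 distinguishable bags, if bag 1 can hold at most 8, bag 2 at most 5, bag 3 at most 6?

Ignoring the caps, the number of non-negative solutions to x_1+…+x_3 = 10 is C(12,2) = 66.
Subtract solutions that violate a single cap (substitute x_i' = x_i − (cap_i+1)): x_1 ≥ 9 gives C(3,2) = 3; x_2 ≥ 6 gives C(6,2) = 15; x_3 ≥ 7 gives C(5,2) = 10. Together 28.
No two caps can be exceeded simultaneously, so the pair terms are all 0.
By inclusion–exclusion the count is 66 − 28 + 0 = 38.

38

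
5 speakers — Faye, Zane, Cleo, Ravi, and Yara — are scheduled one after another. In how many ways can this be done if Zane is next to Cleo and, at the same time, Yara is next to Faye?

Treat {Zane,Cleo} as one block (2 orders) and {Yara,Faye} as another (2 orders).
That leaves 3 units to arrange: 2 × 2 × 3! = 4 × 6 = 24.

24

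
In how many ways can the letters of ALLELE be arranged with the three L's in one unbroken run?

Treat the 3 copies of L as a single block. The multiset to arrange is then {LLL, A, E, E}, 4 items in all.
That gives (4)!/(2!) = 12 arrangements.

12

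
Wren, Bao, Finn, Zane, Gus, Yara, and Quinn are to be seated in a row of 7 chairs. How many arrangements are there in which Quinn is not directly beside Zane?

3600

There are 7! = 5040 arrangements in all. If Quinn and Zane are adjacent, merging them into one block gives 2·(6)! = 1440 arrangements.
So 5040 − 1440 = 3600 arrangements keep them apart.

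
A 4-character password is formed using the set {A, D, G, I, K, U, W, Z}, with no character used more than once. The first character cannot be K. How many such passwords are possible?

1470

The first character has 8−1 = 7 choices (anything except K).
The remaining 3 characters are filled from the other 7 symbols without repetition: 7 × 6 × 5 = 210.
Total: 7 × 210 = 1470.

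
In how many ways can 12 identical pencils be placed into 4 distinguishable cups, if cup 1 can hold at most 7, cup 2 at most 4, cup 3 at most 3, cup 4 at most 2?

30

Ignoring the caps, the number of non-negative solutions to x_1+…+x_4 = 12 is C(15,3) = 455.
Subtract solutions that violate a single cap (substitute x_i' = x_i − (cap_i+1)): x_1 ≥ 8 gives C(7,3) = 35; x_2 ≥ 5 gives C(10,3) = 120; x_3 ≥ 4 gives C(11,3) = 165; x_4 ≥ 3 gives C(12,3) = 220. Together 540.
Add back pairs where two caps are both exceeded: 0 + 1 + 4 + 20 + 35 + 56 = 116.
Subtract triples: 0 + 0 + 0 + 1 = 1.
By inclusion–exclusion the count is 455 − 540 + 116 − 1 = 30.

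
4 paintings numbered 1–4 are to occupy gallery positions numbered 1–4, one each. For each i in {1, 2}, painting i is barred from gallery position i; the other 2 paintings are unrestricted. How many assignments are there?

Let Aᵢ (for i ∈ {1, 2}) be the placements that put painting i in its forbidden gallery position. Any j of these fix j positions, leaving (4−j)! ways to fill the rest, and there are C(2,j) ways to pick which j.
By inclusion–exclusion, the number of valid placements is Σ_{j=0}^{2} (−1)^j C(2,j)·(4−j)!.
Computing: 24 − 12 + 2 = 14.

14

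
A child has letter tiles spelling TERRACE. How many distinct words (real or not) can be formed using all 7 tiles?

1260

TERRACE has 7 letters with E appearing twice and R appearing twice.
So there are 7! / (2!·2!) = 1260 distinguishable arrangements.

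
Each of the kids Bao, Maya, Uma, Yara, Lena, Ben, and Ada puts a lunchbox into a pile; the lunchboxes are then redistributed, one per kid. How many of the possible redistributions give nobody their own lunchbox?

This is the derangement count D_7: permutations of 7 items with no fixed point.
By inclusion–exclusion this is Σ_{j=0}^{7} (−1)^j C(7,j)·(7−j)!.
Computing: 5040 − 5040 + 2520 − 840 + 210 − 42 + 7 − 1 = 1854.

1854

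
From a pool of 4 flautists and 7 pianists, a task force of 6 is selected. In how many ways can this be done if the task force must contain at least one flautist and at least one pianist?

With no constraint there are C(11,6) = 462 possible selections.
Subtract selections that omit an entire group: no flautists → C(7,6) = 7; no pianists → C(4,6) = 0.
Both groups omitted at once is impossible, so 462 − 7 = 455.

455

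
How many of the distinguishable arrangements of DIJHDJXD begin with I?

420

With the first slot taken by I, it remains to arrange the other 7 letters (DJHDJXD).
Those 7 letters have D appearing 3 times and J appearing twice, giving (7)!/(3!·2!) = 420.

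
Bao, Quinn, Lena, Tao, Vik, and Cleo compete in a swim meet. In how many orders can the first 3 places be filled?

This is an ordered selection of 3 from 6: P(6,3).
That gives 6 × 5 × 4 = 120.

120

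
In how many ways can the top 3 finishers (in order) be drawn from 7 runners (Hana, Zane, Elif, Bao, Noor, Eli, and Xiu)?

There are 7 choices for 1st place, 6 for 2nd, and 5 for 3rd.
That gives 7 × 6 × 5 = 210.

210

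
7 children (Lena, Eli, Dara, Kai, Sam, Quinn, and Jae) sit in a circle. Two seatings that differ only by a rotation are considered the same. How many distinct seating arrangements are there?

Seat Lena anywhere (absorbing the rotational symmetry), then permute the other 6: (6)! = 720.

720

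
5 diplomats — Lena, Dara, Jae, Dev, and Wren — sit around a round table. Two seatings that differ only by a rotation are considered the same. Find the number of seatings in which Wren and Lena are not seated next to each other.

Without the restriction there are (4)! = 24 seatings.
Those with Wren next to Lena: fuse the pair into one unit and seat 4 units around a circle — 2·(3)! = 12.
Subtracting, 24 − 12 = 12.

12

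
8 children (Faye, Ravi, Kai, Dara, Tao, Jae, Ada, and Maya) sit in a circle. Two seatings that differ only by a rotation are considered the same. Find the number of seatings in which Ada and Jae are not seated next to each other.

3600

All circular seatings of 8 people number (7)! = 5040.
Seatings with Ada beside Jae: treat them as a block with 2 internal orders, giving 2 × (6)! = 1440.
Subtracting, 5040 − 1440 = 3600.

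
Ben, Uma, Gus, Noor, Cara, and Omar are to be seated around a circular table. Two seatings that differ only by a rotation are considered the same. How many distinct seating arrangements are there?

Fix one person's seat to break rotational symmetry; the remaining 5 people can be arranged in (5)! = 120 ways.

120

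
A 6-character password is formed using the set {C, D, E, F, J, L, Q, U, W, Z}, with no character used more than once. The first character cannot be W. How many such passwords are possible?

The first character has 10−1 = 9 choices (anything except W).
The remaining 5 characters are filled from the other 9 symbols without repetition: 9 × 8 × 7 × 6 × 5 = 15120.
Total: 9 × 15120 = 136080.

136080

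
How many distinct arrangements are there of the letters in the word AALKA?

The 5 letters of AALKA have repeats: A appearing 3 times.
The number of distinct arrangements is 5!/(3!) = 120/6 = 20.

20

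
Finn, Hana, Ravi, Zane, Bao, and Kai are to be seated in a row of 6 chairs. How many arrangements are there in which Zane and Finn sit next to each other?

Glue Zane and Finn into one block (2 internal orders), leaving 5 units to arrange in a row.
So the count is 2·(5)! = 240.

240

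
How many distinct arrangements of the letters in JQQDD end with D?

12

Fix D in the last position and arrange the remaining 4 letters.
Those 4 letters have Q appearing twice, giving (4)!/(2!) = 12.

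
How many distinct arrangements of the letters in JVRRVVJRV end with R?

420

With the last slot taken by R, it remains to arrange the other 8 letters (JVRVVJRV).
Those 8 letters have J appearing twice, R appearing twice, and V appearing 4 times, giving (8)!/(4!·2!·2!) = 420.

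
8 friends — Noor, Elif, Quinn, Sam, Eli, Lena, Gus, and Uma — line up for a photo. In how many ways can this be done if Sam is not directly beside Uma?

There are 8! = 40320 arrangements in all. If Sam and Uma are adjacent, merging them into one block gives 2·(7)! = 10080 arrangements.
So 40320 − 10080 = 30240 arrangements keep them apart.

30240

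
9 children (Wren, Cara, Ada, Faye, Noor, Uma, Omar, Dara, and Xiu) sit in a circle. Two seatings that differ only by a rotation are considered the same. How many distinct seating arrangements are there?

Seat Wren anywhere (absorbing the rotational symmetry), then permute the other 8: (8)! = 40320.

40320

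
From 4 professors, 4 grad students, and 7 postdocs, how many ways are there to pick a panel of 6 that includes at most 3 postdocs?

Split by how many postdocs are chosen (0 through 3).
Sum: C(7,0)·C(8,6) + C(7,1)·C(8,5) + C(7,2)·C(8,4) + C(7,3)·C(8,3) = 28 + 392 + 1470 + 1960 = 3850.

3850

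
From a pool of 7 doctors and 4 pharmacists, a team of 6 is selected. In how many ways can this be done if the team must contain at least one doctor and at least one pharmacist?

455

With no constraint there are C(11,6) = 462 possible selections.
Subtract selections that omit an entire group: no doctors → C(4,6) = 0; no pharmacists → C(7,6) = 7.
Both groups omitted at once is impossible, so 462 − 7 = 455.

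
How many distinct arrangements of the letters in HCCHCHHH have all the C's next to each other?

Treat the 3 copies of C as a single block. The multiset to arrange is then {CCC, H, H, H, H, H}, 6 items in all.
That gives (6)!/(5!) = 6 arrangements.

6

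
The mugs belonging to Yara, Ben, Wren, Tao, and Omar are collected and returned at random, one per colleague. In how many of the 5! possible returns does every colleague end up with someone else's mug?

44

Let Aᵢ be the assignments in which colleague i gets their own mug. We want the size of the complement of A₁∪…∪A_5.
By inclusion–exclusion this is Σ_{j=0}^{5} (−1)^j C(5,j)·(5−j)!.
Computing: 120 − 120 + 60 − 20 + 5 − 1 = 44.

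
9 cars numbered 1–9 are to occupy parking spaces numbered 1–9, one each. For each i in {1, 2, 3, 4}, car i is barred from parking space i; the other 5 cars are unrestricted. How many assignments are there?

229080

Let Aᵢ (for 1 ≤ i ≤ 4) be the placements that put car i in its forbidden parking space. Any j of these fix j positions, leaving (9−j)! ways to fill the rest, and there are C(4,j) ways to pick which j.
By inclusion–exclusion, the number of valid placements is Σ_{j=0}^{4} (−1)^j C(4,j)·(9−j)!.
Computing: 362880 − 161280 + 30240 − 2880 + 120 = 229080.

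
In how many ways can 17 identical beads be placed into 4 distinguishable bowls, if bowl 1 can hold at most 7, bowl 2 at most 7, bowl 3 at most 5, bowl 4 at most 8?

Without the upper bounds there are C(20,3) = 1140 ways to split 17 among 4 bowls.
Subtract solutions that violate a single cap (substitute x_i' = x_i − (cap_i+1)): x_1 ≥ 8 gives C(12,3) = 220; x_2 ≥ 8 gives C(12,3) = 220; x_3 ≥ 6 gives C(14,3) = 364; x_4 ≥ 9 gives C(11,3) = 165. Together 969.
Add back pairs where two caps are both exceeded: 4 + 20 + 1 + 20 + 1 + 10 = 56.
By inclusion–exclusion the count is 1140 − 969 + 56 = 227.

227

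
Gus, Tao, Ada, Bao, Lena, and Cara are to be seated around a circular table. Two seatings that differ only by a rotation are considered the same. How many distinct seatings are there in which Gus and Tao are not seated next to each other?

72

Without the restriction there are (5)! = 120 seatings.
Those with Gus next to Tao: fuse the pair into one unit and seat 5 units around a circle — 2·(4)! = 48.
Subtracting, 120 − 48 = 72.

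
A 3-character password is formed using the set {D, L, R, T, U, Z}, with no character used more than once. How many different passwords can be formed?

With no repetition, fill the 3 characters in order: 6 choices, then 5, down to 4.
That product is 6 × 5 × 4 = 120.

120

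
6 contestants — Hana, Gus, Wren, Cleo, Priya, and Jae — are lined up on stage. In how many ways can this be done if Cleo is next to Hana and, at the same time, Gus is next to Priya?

96

Treat {Cleo,Hana} as one block (2 orders) and {Gus,Priya} as another (2 orders).
That leaves 4 units to arrange: 2 × 2 × 4! = 4 × 24 = 96.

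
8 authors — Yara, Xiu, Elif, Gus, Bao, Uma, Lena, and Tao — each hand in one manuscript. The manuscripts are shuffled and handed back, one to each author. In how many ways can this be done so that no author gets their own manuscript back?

14833

Count assignments avoiding every fixed point. For any j of the 8 authors fixed to their own manuscript, the other 8−j can be arranged in (8−j)! ways.
By inclusion–exclusion this is Σ_{j=0}^{8} (−1)^j C(8,j)·(8−j)!.
Computing: 40320 − 40320 + 20160 − 6720 + 1680 − 336 + 56 − 8 + 1 = 14833.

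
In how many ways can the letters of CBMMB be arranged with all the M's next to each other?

12

Treat the 2 copies of M as a single block. The multiset to arrange is then {MM, B, B, C}, 4 items in all.
That gives (4)!/(2!) = 12 arrangements.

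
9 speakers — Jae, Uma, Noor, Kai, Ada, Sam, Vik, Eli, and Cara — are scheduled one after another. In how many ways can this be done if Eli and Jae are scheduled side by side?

Glue Eli and Jae into one block (2 internal orders), leaving 8 units to arrange in a row.
That gives 2 × 8! = 2 × 40320 = 80640.

80640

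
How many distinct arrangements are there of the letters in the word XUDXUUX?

140

XUDXUUX has 7 letters with U appearing 3 times and X appearing 3 times.
The number of distinct arrangements is 7!/(3!·3!) = 5040/36 = 140.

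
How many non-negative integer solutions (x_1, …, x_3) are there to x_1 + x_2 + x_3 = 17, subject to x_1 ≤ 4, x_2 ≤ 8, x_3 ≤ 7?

Without the upper bounds there are C(19,2) = 171 ways to split 17 among 3 variables.
Subtract solutions that violate a single cap (substitute x_i' = x_i − (cap_i+1)): x_1 ≥ 5 gives C(14,2) = 91; x_2 ≥ 9 gives C(10,2) = 45; x_3 ≥ 8 gives C(11,2) = 55. Together 191.
Add back pairs where two caps are both exceeded: 10 + 15 + 1 = 26.
By inclusion–exclusion the count is 171 − 191 + 26 = 6.

6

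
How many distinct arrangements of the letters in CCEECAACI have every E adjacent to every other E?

840

Treat the 2 copies of E as a single block. The multiset to arrange is then {EE, A, A, C, C, C, C, I}, 8 items in all.
That gives (8)!/(4!·2!) = 840 arrangements.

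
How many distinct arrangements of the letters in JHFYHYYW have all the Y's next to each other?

360

Treat the 3 copies of Y as a single block. The multiset to arrange is then {YYY, F, H, H, J, W}, 6 items in all.
That gives (6)!/(2!) = 360 arrangements.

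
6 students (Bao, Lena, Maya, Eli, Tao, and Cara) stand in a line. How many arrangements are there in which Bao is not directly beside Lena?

480

There are 6! = 720 arrangements in all. If Bao and Lena are adjacent, merging them into one block gives 2·(5)! = 240 arrangements.
Complementary counting: 720 − 240 = 480.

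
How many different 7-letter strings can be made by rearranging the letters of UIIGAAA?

Letter multiplicities in UIIGAAA: A×3, G×1, I×2, U×1.
Dividing 7! = 5040 by 3!·2! = 12 for the repeated letters gives 420.

420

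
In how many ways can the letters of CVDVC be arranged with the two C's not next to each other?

There are 5!/(2!·2!) = 30 arrangements of CVDVC in total.
Arrangements with the C's together: treat CC as one letter, giving (4)!/(2!) = 12.
Subtracting, 30 − 12 = 18 arrangements keep the C's apart.

18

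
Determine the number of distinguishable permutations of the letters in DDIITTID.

560

Letter multiplicities in DDIITTID: D×3, I×3, T×2.
The number of distinct arrangements is 8!/(3!·3!·2!) = 40320/72 = 560.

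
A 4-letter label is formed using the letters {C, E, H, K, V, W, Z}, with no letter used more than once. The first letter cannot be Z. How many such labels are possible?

The first letter has 7−1 = 6 choices (anything except Z).
The remaining 3 letters are filled from the other 6 symbols without repetition: 6 × 5 × 4 = 120.
Total: 6 × 120 = 720.

720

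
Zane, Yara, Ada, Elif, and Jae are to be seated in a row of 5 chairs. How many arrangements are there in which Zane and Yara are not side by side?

72

Of the 5! = 120 arrangements, those with Zane and Yara adjacent number 2 × 4! = 48 (treat the pair as a block with 2 internal orders).
Complementary counting: 120 − 48 = 72.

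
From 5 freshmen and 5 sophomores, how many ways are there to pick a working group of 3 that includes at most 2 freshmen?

Split by how many freshmen are chosen (0 through 2).
Sum: C(5,0)·C(5,3) + C(5,1)·C(5,2) + C(5,2)·C(5,1) = 10 + 50 + 50 = 110.

110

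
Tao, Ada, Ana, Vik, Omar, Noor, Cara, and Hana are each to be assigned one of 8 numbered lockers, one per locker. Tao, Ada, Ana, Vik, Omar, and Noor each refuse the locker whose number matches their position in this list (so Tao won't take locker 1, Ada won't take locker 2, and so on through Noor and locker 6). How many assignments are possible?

18806

Let Aᵢ (for 1 ≤ i ≤ 6) be the placements that put person i in their forbidden locker. Any j of these fix j positions, leaving (8−j)! ways to fill the rest, and there are C(6,j) ways to pick which j.
By inclusion–exclusion, the number of valid placements is Σ_{j=0}^{6} (−1)^j C(6,j)·(8−j)!.
Computing: 40320 − 30240 + 10800 − 2400 + 360 − 36 + 2 = 18806.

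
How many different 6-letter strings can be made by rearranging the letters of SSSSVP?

The 6 letters of SSSSVP have repeats: S appearing 4 times.
The number of distinct arrangements is 6!/(4!) = 720/24 = 30.

30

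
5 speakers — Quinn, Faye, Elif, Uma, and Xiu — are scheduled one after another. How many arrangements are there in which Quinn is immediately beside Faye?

48

Treat {Quinn, Faye} as a single unit. There are 4 units to order, and the pair itself can be ordered 2 ways.
That gives 2 × 4! = 2 × 24 = 48.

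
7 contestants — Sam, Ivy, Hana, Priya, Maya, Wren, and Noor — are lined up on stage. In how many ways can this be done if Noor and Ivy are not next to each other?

There are 7! = 5040 arrangements in all. If Noor and Ivy are adjacent, merging them into one block gives 2·(6)! = 1440 arrangements.
Complementary counting: 5040 − 1440 = 3600.

3600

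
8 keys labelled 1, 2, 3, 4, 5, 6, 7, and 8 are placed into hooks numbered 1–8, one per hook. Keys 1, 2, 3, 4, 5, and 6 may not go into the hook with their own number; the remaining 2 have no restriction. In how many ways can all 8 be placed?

Let Aᵢ (for 1 ≤ i ≤ 6) be the placements that put key i in its forbidden hook. Any j of these fix j positions, leaving (8−j)! ways to fill the rest, and there are C(6,j) ways to pick which j.
By inclusion–exclusion, the number of valid placements is Σ_{j=0}^{6} (−1)^j C(6,j)·(8−j)!.
Computing: 40320 − 30240 + 10800 − 2400 + 360 − 36 + 2 = 18806.

18806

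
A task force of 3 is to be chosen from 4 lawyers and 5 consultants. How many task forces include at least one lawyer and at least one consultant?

Unrestricted: C(9,3) = 84 ways to pick any 3 of the 9.
Subtract selections that omit an entire group: no lawyers → C(5,3) = 10; no consultants → C(4,3) = 4.
Both groups omitted at once is impossible, so 84 − 14 = 70.

70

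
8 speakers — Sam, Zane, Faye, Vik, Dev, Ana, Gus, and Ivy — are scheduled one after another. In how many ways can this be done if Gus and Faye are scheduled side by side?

Glue Gus and Faye into one block (2 internal orders), leaving 7 units to arrange in a row.
That gives 2 × 7! = 2 × 5040 = 10080.

10080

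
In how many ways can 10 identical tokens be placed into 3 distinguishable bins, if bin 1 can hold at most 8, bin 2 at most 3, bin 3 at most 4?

17

Without the upper bounds there are C(12,2) = 66 ways to split 10 among 3 bins.
Subtract solutions that violate a single cap (substitute x_i' = x_i − (cap_i+1)): x_1 ≥ 9 gives C(3,2) = 3; x_2 ≥ 4 gives C(8,2) = 28; x_3 ≥ 5 gives C(7,2) = 21. Together 52.
Add back pairs where two caps are both exceeded: 0 + 0 + 3 = 3.
By inclusion–exclusion the count is 66 − 52 + 3 = 17.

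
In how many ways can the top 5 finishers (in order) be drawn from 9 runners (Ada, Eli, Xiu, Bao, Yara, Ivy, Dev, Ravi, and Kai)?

15120

This is an ordered selection of 5 from 9: P(9,5).
That gives 9 × 8 × 7 × 6 × 5 = 15120.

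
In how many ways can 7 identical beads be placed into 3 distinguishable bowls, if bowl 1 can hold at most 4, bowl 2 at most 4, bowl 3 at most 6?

23

By stars and bars, unrestricted non-negative solutions to x_1+…+x_3 = 7 number C(7+2,2) = 36.
Subtract solutions that violate a single cap (substitute x_i' = x_i − (cap_i+1)): x_1 ≥ 5 gives C(4,2) = 6; x_2 ≥ 5 gives C(4,2) = 6; x_3 ≥ 7 gives C(2,2) = 1. Together 13.
No two caps can be exceeded simultaneously, so the pair terms are all 0.
By inclusion–exclusion the count is 36 − 13 + 0 = 23.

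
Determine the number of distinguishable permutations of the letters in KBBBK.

10

The 5 letters of KBBBK have repeats: B appearing 3 times and K appearing twice.
The number of distinct arrangements is 5!/(3!·2!) = 120/12 = 10.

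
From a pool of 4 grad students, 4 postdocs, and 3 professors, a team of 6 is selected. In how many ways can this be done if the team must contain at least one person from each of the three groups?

420

Total 6-person selections from all 11: C(11,6) = 462.
Subtract selections that omit an entire group: no grad students → C(7,6) = 7; no postdocs → C(7,6) = 7; no professors → C(8,6) = 28.
Add back selections omitting two groups (i.e. drawn from a single group): C(4,6) + C(4,6) + C(3,6) = 0.
By inclusion–exclusion: 462 − 42 + 0 = 420.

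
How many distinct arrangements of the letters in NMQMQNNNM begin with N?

Fix N in the first position and arrange the remaining 8 letters.
Those 8 letters have M appearing 3 times, N appearing 3 times, and Q appearing twice, giving (8)!/(3!·3!·2!) = 560.

560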